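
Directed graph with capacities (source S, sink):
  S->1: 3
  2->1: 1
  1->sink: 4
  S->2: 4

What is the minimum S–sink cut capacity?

Max flow = 4 (via 2 augmenting paths).
In the residual at optimum, the set reachable from S is {2, S}.
Cut edges: S->1 (cap 3), 2->1 (cap 1). Sum = 4.

4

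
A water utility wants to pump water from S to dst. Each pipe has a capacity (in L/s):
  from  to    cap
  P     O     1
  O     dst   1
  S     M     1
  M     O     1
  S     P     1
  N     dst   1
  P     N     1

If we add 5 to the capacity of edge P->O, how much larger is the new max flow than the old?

Original max flow = 2.
Edge P->O does not cross the min cut (source side {S}), so extra capacity there cannot help.
New max flow = 2. Increase = 0.

0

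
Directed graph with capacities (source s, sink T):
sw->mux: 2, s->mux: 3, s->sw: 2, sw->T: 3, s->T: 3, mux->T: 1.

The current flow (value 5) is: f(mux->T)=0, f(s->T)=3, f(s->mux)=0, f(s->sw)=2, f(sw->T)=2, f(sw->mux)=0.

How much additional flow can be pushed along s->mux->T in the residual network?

1

Residual capacities along the path: s->mux: 3, mux->T: 1.
Minimum is 1.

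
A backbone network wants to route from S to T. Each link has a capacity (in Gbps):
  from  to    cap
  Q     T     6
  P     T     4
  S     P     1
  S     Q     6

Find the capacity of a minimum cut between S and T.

Max flow = 7 (via 2 augmenting paths).
In the residual at optimum, the set reachable from S is {S}.
Cut edges: S→Q (cap 6), S→P (cap 1). Sum = 7.

7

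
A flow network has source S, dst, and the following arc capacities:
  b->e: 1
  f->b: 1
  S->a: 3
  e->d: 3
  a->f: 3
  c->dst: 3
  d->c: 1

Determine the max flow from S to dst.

1

Augment S->a->f->b->e->d->c->dst: bottleneck 1. Total 1.
No augmenting path remains in the residual graph.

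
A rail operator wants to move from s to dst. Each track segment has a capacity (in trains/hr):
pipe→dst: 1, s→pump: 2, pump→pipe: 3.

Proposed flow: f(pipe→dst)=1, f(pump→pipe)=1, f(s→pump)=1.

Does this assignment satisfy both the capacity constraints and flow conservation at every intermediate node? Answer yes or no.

Yes

Every edge has 0 ≤ f(e) ≤ cap(e).
At each intermediate node, inflow equals outflow.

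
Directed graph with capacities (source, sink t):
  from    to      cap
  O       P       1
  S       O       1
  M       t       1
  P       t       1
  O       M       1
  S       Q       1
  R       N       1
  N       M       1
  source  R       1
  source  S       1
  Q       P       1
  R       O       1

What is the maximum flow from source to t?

2

Augment source→S→Q→P→t: bottleneck 1. Total 1.
Augment source→R→O→M→t: bottleneck 1. Total 2.
No augmenting path remains in the residual graph.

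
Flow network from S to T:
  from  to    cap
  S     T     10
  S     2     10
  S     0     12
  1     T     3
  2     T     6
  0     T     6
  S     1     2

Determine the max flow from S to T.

Augment S->T: bottleneck 10. Total 10.
Augment S->0->T: bottleneck 6. Total 16.
Augment S->1->T: bottleneck 2. Total 18.
Augment S->2->T: bottleneck 6. Total 24.
No augmenting path remains in the residual graph.

24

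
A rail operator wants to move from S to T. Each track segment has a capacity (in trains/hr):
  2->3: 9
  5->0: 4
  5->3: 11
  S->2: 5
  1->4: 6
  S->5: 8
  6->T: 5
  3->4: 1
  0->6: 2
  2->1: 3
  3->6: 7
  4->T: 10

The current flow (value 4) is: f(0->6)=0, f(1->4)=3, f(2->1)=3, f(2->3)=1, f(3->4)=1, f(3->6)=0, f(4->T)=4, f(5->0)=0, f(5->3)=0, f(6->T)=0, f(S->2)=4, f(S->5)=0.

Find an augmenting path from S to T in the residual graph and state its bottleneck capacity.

S->2->3->6->T, bottleneck 1

Residual along S->2->3->6->T: S->2: 1, 2->3: 8, 3->6: 7, 6->T: 5.
Bottleneck = min = 1.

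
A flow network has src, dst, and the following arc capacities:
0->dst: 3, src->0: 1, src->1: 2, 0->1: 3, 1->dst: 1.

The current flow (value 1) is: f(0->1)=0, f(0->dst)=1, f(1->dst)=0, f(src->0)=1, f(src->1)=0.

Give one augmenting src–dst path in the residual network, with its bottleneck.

src->1->dst, bottleneck 1

Residual along src->1->dst: src->1: 2, 1->dst: 1.
Bottleneck = min = 1.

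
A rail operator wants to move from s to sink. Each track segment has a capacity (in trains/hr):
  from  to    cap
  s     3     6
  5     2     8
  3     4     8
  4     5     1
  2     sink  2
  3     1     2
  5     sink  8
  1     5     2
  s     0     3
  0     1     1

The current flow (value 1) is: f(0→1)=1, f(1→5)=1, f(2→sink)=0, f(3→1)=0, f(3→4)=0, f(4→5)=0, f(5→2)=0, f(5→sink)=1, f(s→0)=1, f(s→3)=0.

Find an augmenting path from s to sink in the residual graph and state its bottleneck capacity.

s→3→1→5→sink, bottleneck 1

Residual along s→3→1→5→sink: s→3: 6, 3→1: 2, 1→5: 1, 5→sink: 7.
Bottleneck = min = 1.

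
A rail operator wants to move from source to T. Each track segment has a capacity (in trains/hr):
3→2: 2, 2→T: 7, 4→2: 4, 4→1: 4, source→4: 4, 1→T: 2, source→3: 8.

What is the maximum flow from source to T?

Augment source→4→1→T: bottleneck 2. Total 2.
Augment source→4→2→T: bottleneck 2. Total 4.
Augment source→3→2→T: bottleneck 2. Total 6.
No augmenting path remains in the residual graph.

6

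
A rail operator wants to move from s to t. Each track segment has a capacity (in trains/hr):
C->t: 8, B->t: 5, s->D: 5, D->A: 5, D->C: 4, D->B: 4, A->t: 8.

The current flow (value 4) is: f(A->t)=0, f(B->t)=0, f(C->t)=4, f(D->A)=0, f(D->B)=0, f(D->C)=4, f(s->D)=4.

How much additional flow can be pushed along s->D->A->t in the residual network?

1

Residual capacities along the path: s->D: 1, D->A: 5, A->t: 8.
Minimum is 1.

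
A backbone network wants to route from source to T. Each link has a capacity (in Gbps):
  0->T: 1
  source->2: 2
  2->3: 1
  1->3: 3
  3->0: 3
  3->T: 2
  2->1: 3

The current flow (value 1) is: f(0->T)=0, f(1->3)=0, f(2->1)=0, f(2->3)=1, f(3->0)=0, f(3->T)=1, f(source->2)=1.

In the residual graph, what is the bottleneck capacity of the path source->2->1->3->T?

Residual capacities along the path: source->2: 1, 2->1: 3, 1->3: 3, 3->T: 1.
Minimum is 1.

1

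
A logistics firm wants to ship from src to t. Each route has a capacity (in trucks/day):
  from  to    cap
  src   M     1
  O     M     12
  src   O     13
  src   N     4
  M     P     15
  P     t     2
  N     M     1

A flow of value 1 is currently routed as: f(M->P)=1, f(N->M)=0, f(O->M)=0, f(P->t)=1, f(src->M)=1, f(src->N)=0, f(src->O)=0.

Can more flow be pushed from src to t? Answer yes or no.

Residual path src->O->M->P->t has bottleneck 1 > 0.
Pushing 1 along it raises the flow to 2, so the given flow is not maximum.

Yes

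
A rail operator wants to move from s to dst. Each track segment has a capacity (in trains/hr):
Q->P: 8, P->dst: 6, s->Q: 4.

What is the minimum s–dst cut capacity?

4

Max flow = 4 (via 1 augmenting path).
In the residual at optimum, the set reachable from s is {s}.
Cut edges: s->Q (cap 4). Sum = 4.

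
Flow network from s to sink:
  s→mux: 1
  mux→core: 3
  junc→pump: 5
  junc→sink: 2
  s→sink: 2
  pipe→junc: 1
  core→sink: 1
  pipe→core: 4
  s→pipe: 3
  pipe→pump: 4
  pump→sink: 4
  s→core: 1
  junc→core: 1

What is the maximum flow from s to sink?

6

Augment s→sink: bottleneck 2. Total 2.
Augment s→core→sink: bottleneck 1. Total 3.
Augment s→pipe→junc→sink: bottleneck 1. Total 4.
Augment s→pipe→pump→sink: bottleneck 2. Total 6.
No augmenting path remains in the residual graph.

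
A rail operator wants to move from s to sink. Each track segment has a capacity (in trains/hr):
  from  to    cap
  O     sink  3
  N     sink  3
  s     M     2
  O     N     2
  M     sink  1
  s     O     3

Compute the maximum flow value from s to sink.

4

Augment s→O→sink: bottleneck 3. Total 3.
Augment s→M→sink: bottleneck 1. Total 4.
No augmenting path remains in the residual graph.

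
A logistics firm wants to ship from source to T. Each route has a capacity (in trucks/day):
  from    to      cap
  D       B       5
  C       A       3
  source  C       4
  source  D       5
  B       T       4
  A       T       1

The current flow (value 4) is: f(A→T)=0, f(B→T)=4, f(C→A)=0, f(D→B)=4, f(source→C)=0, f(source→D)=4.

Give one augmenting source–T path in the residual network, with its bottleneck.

Residual along source→C→A→T: source→C: 4, C→A: 3, A→T: 1.
Bottleneck = min = 1.

source→C→A→T, bottleneck 1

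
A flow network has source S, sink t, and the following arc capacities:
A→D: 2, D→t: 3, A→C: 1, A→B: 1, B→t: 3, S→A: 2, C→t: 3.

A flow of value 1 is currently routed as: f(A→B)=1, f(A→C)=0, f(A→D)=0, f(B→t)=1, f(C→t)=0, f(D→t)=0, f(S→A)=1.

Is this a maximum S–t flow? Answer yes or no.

Residual path S→A→C→t has bottleneck 1 > 0.
Pushing 1 along it raises the flow to 2, so the given flow is not maximum.

No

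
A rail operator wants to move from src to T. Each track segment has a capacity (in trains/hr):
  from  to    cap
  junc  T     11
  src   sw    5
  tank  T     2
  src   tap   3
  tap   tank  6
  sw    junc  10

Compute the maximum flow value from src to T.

7

Augment src→sw→junc→T: bottleneck 5. Total 5.
Augment src→tap→tank→T: bottleneck 2. Total 7.
No augmenting path remains in the residual graph.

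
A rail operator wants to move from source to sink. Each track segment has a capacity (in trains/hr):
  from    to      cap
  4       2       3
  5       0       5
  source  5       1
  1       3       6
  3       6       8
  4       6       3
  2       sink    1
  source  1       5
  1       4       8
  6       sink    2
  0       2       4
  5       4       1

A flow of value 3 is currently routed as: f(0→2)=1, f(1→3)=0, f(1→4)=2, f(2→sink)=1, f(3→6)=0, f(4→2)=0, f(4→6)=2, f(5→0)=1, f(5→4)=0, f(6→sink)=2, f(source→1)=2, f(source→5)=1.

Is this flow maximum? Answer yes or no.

Residual reachable from source: {0, 1, 2, 3, 4, 5, 6, source}; sink is not reachable.
Saturated cut: 2→sink, 6→sink with total capacity 3 = current flow value. Flow is maximum.

Yes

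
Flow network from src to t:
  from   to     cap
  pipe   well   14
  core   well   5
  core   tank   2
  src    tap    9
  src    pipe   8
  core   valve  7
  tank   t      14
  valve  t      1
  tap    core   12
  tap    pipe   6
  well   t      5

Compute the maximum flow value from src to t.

Augment src->pipe->well->t: bottleneck 5. Total 5.
Augment src->tap->core->tank->t: bottleneck 2. Total 7.
Augment src->tap->core->valve->t: bottleneck 1. Total 8.
No augmenting path remains in the residual graph.

8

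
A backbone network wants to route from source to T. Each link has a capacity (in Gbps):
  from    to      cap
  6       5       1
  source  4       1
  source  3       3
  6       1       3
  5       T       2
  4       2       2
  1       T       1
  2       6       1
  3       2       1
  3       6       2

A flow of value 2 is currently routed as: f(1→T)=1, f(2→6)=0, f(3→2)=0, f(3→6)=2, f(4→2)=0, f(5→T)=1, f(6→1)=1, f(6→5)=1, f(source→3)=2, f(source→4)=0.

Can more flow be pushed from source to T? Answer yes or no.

Residual reachable from source: {1, 2, 3, 4, 6, source}; T is not reachable.
Saturated cut: 6→5, 1→T with total capacity 2 = current flow value. Flow is maximum.

No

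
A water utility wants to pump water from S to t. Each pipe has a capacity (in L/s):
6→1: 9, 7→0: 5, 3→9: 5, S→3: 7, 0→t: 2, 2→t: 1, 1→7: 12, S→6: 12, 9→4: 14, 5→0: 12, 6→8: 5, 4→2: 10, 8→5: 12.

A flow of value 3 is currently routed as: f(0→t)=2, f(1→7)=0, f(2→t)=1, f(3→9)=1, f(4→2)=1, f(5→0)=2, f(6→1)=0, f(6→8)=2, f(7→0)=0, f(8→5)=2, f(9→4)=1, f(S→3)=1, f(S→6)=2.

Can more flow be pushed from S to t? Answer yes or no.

Residual reachable from S: {0, 1, 2, 3, 4, 5, 6, 7, 8, 9, S}; t is not reachable.
Saturated cut: 0→t, 2→t with total capacity 3 = current flow value. Flow is maximum.

No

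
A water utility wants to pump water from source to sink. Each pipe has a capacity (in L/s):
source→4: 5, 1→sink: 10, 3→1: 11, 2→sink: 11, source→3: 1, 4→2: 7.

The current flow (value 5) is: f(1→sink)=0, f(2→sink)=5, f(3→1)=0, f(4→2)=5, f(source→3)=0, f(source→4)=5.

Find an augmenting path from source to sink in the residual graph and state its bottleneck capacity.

source→3→1→sink, bottleneck 1

Residual along source→3→1→sink: source→3: 1, 3→1: 11, 1→sink: 10.
Bottleneck = min = 1.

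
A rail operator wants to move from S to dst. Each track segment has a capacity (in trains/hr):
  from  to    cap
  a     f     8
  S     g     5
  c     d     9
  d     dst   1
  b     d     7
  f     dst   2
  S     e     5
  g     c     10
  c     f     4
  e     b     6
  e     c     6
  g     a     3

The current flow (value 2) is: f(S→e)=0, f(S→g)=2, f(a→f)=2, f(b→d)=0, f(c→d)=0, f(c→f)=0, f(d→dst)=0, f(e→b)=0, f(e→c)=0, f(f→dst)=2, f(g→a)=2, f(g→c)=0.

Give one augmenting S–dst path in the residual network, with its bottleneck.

S→g→c→d→dst, bottleneck 1

Residual along S→g→c→d→dst: S→g: 3, g→c: 10, c→d: 9, d→dst: 1.
Bottleneck = min = 1.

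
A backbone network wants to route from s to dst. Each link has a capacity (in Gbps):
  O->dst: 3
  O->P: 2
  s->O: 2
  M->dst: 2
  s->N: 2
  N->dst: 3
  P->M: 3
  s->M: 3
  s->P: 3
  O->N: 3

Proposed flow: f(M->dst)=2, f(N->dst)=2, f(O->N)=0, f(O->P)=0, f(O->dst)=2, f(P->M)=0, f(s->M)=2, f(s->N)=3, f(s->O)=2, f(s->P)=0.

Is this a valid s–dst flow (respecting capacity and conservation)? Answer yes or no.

Capacity violated on s->N: flow 3 > capacity 2.

No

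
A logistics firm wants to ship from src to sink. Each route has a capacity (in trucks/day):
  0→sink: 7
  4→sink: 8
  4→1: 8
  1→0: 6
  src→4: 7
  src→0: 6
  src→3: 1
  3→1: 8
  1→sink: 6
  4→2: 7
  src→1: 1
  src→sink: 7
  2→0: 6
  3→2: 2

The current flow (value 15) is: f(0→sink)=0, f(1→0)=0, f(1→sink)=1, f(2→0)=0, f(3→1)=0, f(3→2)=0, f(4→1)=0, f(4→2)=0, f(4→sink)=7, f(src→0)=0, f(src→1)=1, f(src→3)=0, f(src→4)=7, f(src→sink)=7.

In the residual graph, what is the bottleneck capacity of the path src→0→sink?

6

Residual capacities along the path: src→0: 6, 0→sink: 7.
Minimum is 6.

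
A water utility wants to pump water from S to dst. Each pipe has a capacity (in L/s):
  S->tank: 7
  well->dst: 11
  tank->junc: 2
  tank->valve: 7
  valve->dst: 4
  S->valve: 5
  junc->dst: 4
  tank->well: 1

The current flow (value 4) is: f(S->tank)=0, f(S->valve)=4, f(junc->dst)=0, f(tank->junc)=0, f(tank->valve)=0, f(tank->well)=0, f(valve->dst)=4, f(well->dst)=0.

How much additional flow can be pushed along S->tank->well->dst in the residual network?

1

Residual capacities along the path: S->tank: 7, tank->well: 1, well->dst: 11.
Minimum is 1.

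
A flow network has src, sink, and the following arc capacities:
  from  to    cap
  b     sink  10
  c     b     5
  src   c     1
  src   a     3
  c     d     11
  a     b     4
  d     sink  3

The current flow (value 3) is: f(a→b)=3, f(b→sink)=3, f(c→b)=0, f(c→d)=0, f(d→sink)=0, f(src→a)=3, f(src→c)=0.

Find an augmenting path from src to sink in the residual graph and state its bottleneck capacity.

Residual along src→c→b→sink: src→c: 1, c→b: 5, b→sink: 7.
Bottleneck = min = 1.

src→c→b→sink, bottleneck 1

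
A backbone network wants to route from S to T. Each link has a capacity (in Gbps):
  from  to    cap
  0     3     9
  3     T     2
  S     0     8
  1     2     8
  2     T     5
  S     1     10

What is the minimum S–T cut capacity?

Max flow = 7 (via 2 augmenting paths).
In the residual at optimum, the set reachable from S is {0, 1, 2, 3, S}.
Cut edges: 2->T (cap 5), 3->T (cap 2). Sum = 7.

7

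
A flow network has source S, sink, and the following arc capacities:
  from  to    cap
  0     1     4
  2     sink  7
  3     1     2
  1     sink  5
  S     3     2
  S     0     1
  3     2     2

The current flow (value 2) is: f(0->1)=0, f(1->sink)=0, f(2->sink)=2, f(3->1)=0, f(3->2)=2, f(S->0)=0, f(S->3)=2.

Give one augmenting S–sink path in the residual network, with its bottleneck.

S->0->1->sink, bottleneck 1

Residual along S->0->1->sink: S->0: 1, 0->1: 4, 1->sink: 5.
Bottleneck = min = 1.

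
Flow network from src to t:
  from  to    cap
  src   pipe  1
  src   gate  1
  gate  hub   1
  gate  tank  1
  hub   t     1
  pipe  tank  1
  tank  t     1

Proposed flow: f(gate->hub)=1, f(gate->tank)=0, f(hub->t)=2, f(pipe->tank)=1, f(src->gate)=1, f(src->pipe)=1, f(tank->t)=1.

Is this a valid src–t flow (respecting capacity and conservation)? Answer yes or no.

No

Capacity violated on hub->t: flow 2 > capacity 1.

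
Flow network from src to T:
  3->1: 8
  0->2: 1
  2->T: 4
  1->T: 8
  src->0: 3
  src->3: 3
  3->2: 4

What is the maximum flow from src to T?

4

Augment src->3->2->T: bottleneck 3. Total 3.
Augment src->0->2->T: bottleneck 1. Total 4.
No augmenting path remains in the residual graph.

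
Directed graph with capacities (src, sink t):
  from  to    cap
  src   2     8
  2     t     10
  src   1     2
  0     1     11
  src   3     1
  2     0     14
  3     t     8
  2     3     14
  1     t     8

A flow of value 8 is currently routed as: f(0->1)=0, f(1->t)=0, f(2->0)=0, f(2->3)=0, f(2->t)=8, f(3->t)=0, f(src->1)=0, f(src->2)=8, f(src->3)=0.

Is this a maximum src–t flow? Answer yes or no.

No

Residual path src->3->t has bottleneck 1 > 0.
Pushing 1 along it raises the flow to 9, so the given flow is not maximum.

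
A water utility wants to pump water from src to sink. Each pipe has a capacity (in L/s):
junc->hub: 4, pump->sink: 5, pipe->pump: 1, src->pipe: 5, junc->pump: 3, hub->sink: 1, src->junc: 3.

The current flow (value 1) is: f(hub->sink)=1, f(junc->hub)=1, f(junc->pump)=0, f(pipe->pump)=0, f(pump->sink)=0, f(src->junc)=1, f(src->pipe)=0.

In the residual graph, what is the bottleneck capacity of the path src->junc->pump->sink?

Residual capacities along the path: src->junc: 2, junc->pump: 3, pump->sink: 5.
Minimum is 2.

2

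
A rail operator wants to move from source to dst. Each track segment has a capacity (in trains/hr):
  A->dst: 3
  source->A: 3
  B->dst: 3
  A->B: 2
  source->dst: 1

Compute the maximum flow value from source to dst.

Augment source->dst: bottleneck 1. Total 1.
Augment source->A->dst: bottleneck 3. Total 4.
No augmenting path remains in the residual graph.

4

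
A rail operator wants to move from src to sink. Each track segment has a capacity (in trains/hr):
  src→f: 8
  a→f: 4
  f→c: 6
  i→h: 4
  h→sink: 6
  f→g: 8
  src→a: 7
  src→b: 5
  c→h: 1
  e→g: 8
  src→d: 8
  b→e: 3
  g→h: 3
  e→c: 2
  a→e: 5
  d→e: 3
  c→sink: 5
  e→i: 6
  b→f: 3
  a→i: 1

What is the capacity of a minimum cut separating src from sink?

11

Max flow = 11 (via 5 augmenting paths).
In the residual at optimum, the set reachable from src is {a, b, c, d, e, f, g, h, i, src}.
Cut edges: c→sink (cap 5), h→sink (cap 6). Sum = 11.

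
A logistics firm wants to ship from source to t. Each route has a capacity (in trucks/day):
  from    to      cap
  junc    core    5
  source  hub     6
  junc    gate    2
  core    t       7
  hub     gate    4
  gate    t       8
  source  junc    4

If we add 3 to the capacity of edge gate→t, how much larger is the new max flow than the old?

0

Original max flow = 8.
Edge gate→t does not cross the min cut (source side {hub, source}), so extra capacity there cannot help.
New max flow = 8. Increase = 0.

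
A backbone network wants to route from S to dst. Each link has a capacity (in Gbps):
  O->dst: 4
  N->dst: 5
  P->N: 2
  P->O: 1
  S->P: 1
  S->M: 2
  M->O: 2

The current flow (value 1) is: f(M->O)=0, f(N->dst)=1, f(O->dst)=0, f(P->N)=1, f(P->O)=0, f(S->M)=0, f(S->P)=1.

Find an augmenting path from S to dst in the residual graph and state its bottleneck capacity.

Residual along S->M->O->dst: S->M: 2, M->O: 2, O->dst: 4.
Bottleneck = min = 2.

S->M->O->dst, bottleneck 2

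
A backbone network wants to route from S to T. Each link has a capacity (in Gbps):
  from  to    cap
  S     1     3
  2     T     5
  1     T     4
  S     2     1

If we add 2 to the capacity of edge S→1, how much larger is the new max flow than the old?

1

Original max flow = 4.
After raising cap(S→1), augmenting paths through that edge carry 1 more unit.
New max flow = 5. Increase = 1.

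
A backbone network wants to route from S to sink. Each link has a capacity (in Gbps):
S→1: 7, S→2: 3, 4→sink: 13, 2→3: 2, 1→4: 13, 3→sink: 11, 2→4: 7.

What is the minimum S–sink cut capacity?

Max flow = 10 (via 3 augmenting paths).
In the residual at optimum, the set reachable from S is {S}.
Cut edges: S→2 (cap 3), S→1 (cap 7). Sum = 10.

10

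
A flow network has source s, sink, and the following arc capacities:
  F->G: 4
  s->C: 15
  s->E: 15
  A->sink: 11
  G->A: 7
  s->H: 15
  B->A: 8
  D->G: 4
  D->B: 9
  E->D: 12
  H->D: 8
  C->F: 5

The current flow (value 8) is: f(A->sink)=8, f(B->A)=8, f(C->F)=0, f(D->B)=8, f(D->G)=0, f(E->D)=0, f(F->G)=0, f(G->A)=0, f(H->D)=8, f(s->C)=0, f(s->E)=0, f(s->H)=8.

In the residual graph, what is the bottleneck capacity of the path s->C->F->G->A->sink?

Residual capacities along the path: s->C: 15, C->F: 5, F->G: 4, G->A: 7, A->sink: 3.
Minimum is 3.

3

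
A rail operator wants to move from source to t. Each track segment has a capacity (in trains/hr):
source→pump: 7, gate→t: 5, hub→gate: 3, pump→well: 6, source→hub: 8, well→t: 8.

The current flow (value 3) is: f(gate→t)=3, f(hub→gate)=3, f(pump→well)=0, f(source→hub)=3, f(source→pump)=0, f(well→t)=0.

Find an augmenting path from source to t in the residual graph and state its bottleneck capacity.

source→pump→well→t, bottleneck 6

Residual along source→pump→well→t: source→pump: 7, pump→well: 6, well→t: 8.
Bottleneck = min = 6.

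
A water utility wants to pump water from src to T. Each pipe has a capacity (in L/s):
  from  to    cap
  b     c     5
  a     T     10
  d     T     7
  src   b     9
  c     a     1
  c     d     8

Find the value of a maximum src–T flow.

Augment src->b->c->d->T: bottleneck 5. Total 5.
No augmenting path remains in the residual graph.

5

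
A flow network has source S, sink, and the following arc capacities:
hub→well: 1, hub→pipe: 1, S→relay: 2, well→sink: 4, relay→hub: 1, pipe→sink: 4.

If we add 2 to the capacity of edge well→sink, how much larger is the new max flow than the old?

Original max flow = 1.
Edge well→sink does not cross the min cut (source side {S, relay}), so extra capacity there cannot help.
New max flow = 1. Increase = 0.

0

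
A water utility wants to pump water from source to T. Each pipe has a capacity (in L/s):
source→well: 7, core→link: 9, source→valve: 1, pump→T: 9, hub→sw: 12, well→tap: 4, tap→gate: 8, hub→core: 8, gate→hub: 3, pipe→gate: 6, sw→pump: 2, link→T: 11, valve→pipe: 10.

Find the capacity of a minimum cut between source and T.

Max flow = 3 (via 3 augmenting paths).
In the residual at optimum, the set reachable from source is {gate, pipe, source, tap, valve, well}.
Cut edges: gate→hub (cap 3). Sum = 3.

3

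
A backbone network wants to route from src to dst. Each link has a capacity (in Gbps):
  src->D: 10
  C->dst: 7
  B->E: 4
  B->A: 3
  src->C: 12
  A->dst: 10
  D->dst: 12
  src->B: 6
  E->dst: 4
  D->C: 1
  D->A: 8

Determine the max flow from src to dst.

Augment src->D->dst: bottleneck 10. Total 10.
Augment src->C->dst: bottleneck 7. Total 17.
Augment src->B->E->dst: bottleneck 4. Total 21.
Augment src->B->A->dst: bottleneck 2. Total 23.
No augmenting path remains in the residual graph.

23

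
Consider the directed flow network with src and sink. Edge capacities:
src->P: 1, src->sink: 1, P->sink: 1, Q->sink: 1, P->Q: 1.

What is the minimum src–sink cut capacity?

Max flow = 2 (via 2 augmenting paths).
In the residual at optimum, the set reachable from src is {src}.
Cut edges: src->P (cap 1), src->sink (cap 1). Sum = 2.

2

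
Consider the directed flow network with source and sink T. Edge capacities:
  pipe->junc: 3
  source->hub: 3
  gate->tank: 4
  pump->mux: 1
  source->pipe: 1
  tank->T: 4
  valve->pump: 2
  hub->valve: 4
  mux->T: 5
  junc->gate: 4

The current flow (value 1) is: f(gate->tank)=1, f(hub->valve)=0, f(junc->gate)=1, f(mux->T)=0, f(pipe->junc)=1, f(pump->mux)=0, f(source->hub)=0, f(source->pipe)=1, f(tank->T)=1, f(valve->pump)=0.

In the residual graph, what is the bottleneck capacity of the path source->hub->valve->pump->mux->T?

Residual capacities along the path: source->hub: 3, hub->valve: 4, valve->pump: 2, pump->mux: 1, mux->T: 5.
Minimum is 1.

1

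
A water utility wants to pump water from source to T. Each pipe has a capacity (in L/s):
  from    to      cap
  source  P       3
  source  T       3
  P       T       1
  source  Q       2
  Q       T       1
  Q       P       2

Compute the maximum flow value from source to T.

Augment source→T: bottleneck 3. Total 3.
Augment source→Q→T: bottleneck 1. Total 4.
Augment source→P→T: bottleneck 1. Total 5.
No augmenting path remains in the residual graph.

5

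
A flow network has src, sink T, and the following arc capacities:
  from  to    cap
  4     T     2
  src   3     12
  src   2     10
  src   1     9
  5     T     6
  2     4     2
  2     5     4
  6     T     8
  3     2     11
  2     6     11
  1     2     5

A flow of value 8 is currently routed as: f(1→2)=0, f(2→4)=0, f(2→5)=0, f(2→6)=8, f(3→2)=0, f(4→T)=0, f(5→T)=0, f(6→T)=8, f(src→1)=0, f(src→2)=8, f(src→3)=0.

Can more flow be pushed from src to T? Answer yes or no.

Yes

Residual path src→2→4→T has bottleneck 2 > 0.
Pushing 2 along it raises the flow to 10, so the given flow is not maximum.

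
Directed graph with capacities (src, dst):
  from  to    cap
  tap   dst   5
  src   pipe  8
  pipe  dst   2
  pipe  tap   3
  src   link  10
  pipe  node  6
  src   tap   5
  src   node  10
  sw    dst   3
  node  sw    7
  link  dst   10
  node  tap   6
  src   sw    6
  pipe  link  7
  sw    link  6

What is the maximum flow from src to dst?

20

Augment src→pipe→dst: bottleneck 2. Total 2.
Augment src→sw→dst: bottleneck 3. Total 5.
Augment src→tap→dst: bottleneck 5. Total 10.
Augment src→link→dst: bottleneck 10. Total 20.
No augmenting path remains in the residual graph.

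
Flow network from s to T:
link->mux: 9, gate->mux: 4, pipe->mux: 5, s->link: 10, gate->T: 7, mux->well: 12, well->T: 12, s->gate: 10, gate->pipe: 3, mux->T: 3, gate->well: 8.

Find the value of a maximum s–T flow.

19

Augment s->gate->T: bottleneck 7. Total 7.
Augment s->link->mux->T: bottleneck 3. Total 10.
Augment s->gate->well->T: bottleneck 3. Total 13.
Augment s->link->mux->well->T: bottleneck 6. Total 19.
No augmenting path remains in the residual graph.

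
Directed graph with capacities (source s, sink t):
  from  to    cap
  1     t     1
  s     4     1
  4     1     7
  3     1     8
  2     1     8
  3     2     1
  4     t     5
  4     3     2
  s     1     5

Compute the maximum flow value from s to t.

Augment s→4→t: bottleneck 1. Total 1.
Augment s→1→t: bottleneck 1. Total 2.
No augmenting path remains in the residual graph.

2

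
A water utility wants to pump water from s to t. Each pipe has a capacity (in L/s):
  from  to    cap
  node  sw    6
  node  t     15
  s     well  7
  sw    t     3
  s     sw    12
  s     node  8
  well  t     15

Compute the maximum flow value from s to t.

Augment s->node->t: bottleneck 8. Total 8.
Augment s->well->t: bottleneck 7. Total 15.
Augment s->sw->t: bottleneck 3. Total 18.
No augmenting path remains in the residual graph.

18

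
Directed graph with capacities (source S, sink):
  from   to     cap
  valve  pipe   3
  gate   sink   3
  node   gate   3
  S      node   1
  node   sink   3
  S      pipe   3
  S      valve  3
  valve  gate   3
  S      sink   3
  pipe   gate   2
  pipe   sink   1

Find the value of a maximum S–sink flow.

8

Augment S→sink: bottleneck 3. Total 3.
Augment S→pipe→sink: bottleneck 1. Total 4.
Augment S→node→sink: bottleneck 1. Total 5.
Augment S→valve→gate→sink: bottleneck 3. Total 8.
No augmenting path remains in the residual graph.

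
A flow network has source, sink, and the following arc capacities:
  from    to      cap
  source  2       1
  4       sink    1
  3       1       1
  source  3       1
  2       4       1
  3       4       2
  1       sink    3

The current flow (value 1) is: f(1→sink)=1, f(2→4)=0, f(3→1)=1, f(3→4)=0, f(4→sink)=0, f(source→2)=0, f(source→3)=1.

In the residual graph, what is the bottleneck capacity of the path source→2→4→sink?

1

Residual capacities along the path: source→2: 1, 2→4: 1, 4→sink: 1.
Minimum is 1.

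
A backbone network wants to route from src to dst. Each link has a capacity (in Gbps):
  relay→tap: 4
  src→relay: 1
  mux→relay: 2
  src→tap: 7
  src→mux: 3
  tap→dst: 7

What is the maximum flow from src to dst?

7

Augment src→tap→dst: bottleneck 7. Total 7.
No augmenting path remains in the residual graph.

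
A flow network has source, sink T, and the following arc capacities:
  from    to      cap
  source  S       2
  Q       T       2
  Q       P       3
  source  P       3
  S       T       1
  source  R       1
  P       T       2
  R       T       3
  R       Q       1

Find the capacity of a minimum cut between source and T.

4

Max flow = 4 (via 3 augmenting paths).
In the residual at optimum, the set reachable from source is {P, S, source}.
Cut edges: source→R (cap 1), S→T (cap 1), P→T (cap 2). Sum = 4.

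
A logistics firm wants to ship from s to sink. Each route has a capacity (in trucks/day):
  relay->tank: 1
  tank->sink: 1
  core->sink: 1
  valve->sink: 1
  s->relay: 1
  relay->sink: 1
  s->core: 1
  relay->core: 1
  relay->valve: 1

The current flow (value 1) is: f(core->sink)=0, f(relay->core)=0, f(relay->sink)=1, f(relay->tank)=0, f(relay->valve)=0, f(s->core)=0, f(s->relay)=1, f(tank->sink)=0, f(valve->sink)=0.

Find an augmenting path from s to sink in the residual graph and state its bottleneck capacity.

Residual along s->core->sink: s->core: 1, core->sink: 1.
Bottleneck = min = 1.

s->core->sink, bottleneck 1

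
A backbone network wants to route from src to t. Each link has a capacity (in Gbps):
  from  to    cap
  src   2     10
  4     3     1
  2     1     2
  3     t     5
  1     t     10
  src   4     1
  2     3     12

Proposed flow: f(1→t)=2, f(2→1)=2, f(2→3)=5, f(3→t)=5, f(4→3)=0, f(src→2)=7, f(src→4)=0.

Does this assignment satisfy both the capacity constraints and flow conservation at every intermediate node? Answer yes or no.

Every edge has 0 ≤ f(e) ≤ cap(e).
At each intermediate node, inflow equals outflow.

Yes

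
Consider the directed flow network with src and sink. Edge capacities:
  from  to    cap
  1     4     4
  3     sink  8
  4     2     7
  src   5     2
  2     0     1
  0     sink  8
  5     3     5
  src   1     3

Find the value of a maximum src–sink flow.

Augment src→5→3→sink: bottleneck 2. Total 2.
Augment src→1→4→2→0→sink: bottleneck 1. Total 3.
No augmenting path remains in the residual graph.

3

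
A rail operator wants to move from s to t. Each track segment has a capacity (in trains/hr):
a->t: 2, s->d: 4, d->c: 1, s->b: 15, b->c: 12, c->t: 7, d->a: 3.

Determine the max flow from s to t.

Augment s->b->c->t: bottleneck 7. Total 7.
Augment s->d->a->t: bottleneck 2. Total 9.
No augmenting path remains in the residual graph.

9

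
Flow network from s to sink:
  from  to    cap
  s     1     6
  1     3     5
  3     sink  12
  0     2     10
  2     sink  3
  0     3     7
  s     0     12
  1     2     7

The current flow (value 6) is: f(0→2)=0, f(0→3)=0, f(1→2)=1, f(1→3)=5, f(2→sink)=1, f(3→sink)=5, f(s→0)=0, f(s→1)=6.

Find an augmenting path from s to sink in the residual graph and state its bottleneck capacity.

s→0→3→sink, bottleneck 7

Residual along s→0→3→sink: s→0: 12, 0→3: 7, 3→sink: 7.
Bottleneck = min = 7.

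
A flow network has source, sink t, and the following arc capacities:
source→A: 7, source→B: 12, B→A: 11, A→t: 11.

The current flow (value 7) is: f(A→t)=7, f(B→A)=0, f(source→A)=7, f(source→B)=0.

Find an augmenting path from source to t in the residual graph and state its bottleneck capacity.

source→B→A→t, bottleneck 4

Residual along source→B→A→t: source→B: 12, B→A: 11, A→t: 4.
Bottleneck = min = 4.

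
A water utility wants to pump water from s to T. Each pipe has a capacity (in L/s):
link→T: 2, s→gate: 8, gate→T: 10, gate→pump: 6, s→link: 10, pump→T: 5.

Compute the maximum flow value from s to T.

Augment s→gate→T: bottleneck 8. Total 8.
Augment s→link→T: bottleneck 2. Total 10.
No augmenting path remains in the residual graph.

10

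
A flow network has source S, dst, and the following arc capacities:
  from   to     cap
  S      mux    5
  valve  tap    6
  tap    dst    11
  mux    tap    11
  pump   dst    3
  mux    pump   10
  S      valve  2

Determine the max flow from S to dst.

Augment S→valve→tap→dst: bottleneck 2. Total 2.
Augment S→mux→tap→dst: bottleneck 5. Total 7.
No augmenting path remains in the residual graph.

7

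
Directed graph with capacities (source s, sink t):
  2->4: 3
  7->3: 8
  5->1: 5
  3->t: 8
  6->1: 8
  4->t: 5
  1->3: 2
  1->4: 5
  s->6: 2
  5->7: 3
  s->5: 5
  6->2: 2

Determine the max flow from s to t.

7

Augment s->6->2->4->t: bottleneck 2. Total 2.
Augment s->5->1->4->t: bottleneck 3. Total 5.
Augment s->5->1->3->t: bottleneck 2. Total 7.
No augmenting path remains in the residual graph.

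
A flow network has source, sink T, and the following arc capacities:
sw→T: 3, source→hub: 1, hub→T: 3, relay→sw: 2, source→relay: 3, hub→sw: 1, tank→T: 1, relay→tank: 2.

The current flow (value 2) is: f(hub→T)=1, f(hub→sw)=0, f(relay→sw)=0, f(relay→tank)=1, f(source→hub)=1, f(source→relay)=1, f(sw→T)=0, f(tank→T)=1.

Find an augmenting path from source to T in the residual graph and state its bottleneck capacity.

Residual along source→relay→sw→T: source→relay: 2, relay→sw: 2, sw→T: 3.
Bottleneck = min = 2.

source→relay→sw→T, bottleneck 2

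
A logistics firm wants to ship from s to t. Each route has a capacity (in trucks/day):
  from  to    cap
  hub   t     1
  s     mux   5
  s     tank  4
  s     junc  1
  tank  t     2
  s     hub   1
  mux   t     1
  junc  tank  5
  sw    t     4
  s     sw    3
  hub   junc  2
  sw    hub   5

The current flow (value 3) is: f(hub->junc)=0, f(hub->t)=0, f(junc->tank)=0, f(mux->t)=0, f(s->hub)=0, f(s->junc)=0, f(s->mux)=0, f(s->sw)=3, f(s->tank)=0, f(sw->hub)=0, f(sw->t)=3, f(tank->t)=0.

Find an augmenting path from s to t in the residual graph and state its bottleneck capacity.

Residual along s->mux->t: s->mux: 5, mux->t: 1.
Bottleneck = min = 1.

s->mux->t, bottleneck 1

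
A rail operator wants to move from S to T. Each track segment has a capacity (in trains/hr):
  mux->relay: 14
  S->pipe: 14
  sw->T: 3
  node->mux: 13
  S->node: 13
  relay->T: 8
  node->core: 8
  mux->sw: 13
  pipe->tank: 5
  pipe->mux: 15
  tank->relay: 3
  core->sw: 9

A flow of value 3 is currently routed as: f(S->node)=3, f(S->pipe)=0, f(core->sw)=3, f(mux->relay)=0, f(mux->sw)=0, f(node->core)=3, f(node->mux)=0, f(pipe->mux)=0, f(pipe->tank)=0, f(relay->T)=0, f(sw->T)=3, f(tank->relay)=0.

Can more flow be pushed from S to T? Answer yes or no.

Residual path S->node->mux->relay->T has bottleneck 8 > 0.
Pushing 8 along it raises the flow to 11, so the given flow is not maximum.

Yes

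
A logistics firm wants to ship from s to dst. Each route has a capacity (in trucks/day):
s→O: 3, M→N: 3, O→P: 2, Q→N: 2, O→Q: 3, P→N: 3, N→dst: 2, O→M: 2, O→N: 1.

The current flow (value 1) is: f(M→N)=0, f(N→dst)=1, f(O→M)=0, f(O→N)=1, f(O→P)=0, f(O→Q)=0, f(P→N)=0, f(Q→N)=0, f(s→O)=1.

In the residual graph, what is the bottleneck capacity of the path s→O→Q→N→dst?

Residual capacities along the path: s→O: 2, O→Q: 3, Q→N: 2, N→dst: 1.
Minimum is 1.

1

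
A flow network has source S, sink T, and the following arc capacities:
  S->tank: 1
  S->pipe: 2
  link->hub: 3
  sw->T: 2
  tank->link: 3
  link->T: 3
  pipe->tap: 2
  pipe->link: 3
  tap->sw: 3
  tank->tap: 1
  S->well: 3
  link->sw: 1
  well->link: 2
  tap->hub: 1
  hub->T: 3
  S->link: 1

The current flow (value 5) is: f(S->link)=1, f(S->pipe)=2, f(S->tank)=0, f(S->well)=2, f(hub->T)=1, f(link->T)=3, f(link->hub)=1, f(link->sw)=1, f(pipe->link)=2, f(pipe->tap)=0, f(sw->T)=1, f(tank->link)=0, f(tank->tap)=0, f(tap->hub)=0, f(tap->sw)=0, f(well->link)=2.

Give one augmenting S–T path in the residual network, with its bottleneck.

Residual along S->tank->tap->hub->T: S->tank: 1, tank->tap: 1, tap->hub: 1, hub->T: 2.
Bottleneck = min = 1.

S->tank->tap->hub->T, bottleneck 1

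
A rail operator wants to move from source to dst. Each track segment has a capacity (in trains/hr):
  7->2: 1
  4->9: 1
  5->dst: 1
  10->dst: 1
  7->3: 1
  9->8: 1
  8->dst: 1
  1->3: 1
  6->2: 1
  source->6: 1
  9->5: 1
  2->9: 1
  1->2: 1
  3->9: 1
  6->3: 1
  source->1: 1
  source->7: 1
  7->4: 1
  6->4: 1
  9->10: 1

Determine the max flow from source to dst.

Augment source->1->2->9->5->dst: bottleneck 1. Total 1.
Augment source->7->4->9->10->dst: bottleneck 1. Total 2.
Augment source->6->3->9->8->dst: bottleneck 1. Total 3.
No augmenting path remains in the residual graph.

3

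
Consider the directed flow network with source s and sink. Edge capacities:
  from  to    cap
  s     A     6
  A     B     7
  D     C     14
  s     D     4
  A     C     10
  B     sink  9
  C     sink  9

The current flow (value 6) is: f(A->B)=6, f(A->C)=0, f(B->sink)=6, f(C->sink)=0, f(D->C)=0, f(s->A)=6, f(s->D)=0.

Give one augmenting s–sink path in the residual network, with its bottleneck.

Residual along s->D->C->sink: s->D: 4, D->C: 14, C->sink: 9.
Bottleneck = min = 4.

s->D->C->sink, bottleneck 4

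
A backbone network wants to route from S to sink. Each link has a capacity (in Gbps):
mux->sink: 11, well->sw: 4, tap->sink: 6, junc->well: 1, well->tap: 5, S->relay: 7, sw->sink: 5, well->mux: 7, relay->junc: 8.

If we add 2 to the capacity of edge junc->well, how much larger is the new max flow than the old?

2

Original max flow = 1.
After raising cap(junc->well), augmenting paths through that edge carry 2 more units.
New max flow = 3. Increase = 2.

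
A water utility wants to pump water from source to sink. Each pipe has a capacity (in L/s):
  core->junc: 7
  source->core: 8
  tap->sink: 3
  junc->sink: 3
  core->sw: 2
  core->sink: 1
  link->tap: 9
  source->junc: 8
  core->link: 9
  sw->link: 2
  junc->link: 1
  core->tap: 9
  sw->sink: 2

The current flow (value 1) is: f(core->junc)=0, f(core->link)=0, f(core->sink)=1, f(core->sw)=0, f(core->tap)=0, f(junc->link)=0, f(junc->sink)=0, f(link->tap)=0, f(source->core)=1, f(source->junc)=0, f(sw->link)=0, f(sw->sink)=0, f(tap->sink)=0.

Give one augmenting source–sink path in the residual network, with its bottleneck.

Residual along source->junc->sink: source->junc: 8, junc->sink: 3.
Bottleneck = min = 3.

source->junc->sink, bottleneck 3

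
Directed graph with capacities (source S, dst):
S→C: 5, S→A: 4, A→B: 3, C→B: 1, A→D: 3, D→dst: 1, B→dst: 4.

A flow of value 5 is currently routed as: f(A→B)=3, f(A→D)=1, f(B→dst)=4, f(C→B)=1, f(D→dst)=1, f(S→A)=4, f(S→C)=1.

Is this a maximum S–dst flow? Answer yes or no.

Residual reachable from S: {C, S}; dst is not reachable.
Saturated cut: S→A, C→B with total capacity 5 = current flow value. Flow is maximum.

Yes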